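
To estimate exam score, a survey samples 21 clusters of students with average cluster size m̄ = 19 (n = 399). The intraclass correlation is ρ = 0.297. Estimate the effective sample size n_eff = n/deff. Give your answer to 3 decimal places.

62.874

deff = 1 + (19 − 1)·0.297 = 1 + 5.346 = 6.346.
n_eff = 399 / 6.346 = 62.874.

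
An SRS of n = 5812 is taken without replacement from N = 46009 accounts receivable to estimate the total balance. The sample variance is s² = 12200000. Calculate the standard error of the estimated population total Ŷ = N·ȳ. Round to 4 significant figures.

Var(Ŷ) = N²·Var(ȳ) = N²·(1 − n/N)·s²/n.
f = 5812/46009 = 0.12632311; Var(ȳ) = 0.87367689·12200000/5812 = 1833.9398.
Var(Ŷ) = 46009² · 1833.9398 = 3.8821353 × 10^12.
SE(Ŷ) = √(3.8821353 × 10^12) = 1.970 × 10^6.

1.970 × 10^6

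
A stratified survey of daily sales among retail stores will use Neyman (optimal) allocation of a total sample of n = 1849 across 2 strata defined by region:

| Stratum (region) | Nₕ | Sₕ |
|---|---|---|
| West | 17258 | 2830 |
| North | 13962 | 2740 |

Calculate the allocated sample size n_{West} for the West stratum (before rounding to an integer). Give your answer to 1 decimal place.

Neyman allocation: nₕ = n·NₕSₕ / Σⱼ NⱼSⱼ.
Σ NⱼSⱼ = 17258·2830 + 13962·2740 = 8.709602 × 10^7.
n_{West} = 1849·17258·2830 / (8.709602 × 10^7) = 1036.8.

1036.8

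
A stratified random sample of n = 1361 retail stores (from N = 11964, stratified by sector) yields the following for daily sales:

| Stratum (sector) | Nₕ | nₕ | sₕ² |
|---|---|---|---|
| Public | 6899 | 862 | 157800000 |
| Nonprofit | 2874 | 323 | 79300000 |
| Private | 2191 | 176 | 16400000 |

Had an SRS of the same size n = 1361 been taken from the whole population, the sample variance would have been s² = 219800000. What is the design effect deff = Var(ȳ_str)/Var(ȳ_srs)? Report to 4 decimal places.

Var(ȳ_str) = Σ Wₕ²(1−fₕ)sₕ²/nₕ with Wₕ = Nₕ/11964:
  Public: (6899/11964)²·(1−862/6899)·157800000/862 = 53266.51
  Nonprofit: (2874/11964)²·(1−323/2874)·79300000/323 = 12575.205
  Private: (2191/11964)²·(1−176/2191)·16400000/176 = 2874.0598
  → Var(ȳ_str) = 68715.775.
Var(ȳ_srs) = (1 − 1361/11964)·219800000/1361 = 143127.12.
deff = 68715.775 / 143127.12 = 0.4801.

0.4801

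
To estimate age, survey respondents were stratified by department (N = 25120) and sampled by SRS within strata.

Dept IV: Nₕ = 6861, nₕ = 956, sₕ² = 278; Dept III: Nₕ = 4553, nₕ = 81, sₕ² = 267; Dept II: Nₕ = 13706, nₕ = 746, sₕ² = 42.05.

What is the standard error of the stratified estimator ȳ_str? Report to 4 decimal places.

Var(ȳ_str) = Σₕ Wₕ²(1 − fₕ)sₕ²/nₕ with Wₕ = Nₕ/N, N = 25120.
Dept IV: Wₕ = 0.27312898; term = 0.27312898²·(1 − 0.13933829)·278/956 = 0.018670457.
Dept III: Wₕ = 0.18125000; term = 0.18125000²·(1 − 0.01779047)·267/81 = 0.10636198.
Dept II: Wₕ = 0.54562102; term = 0.54562102²·(1 − 0.05442872)·42.05/746 = 0.015867322.
Sum = 0.14089976.
SE = √(0.14089976) = 0.3754.

0.3754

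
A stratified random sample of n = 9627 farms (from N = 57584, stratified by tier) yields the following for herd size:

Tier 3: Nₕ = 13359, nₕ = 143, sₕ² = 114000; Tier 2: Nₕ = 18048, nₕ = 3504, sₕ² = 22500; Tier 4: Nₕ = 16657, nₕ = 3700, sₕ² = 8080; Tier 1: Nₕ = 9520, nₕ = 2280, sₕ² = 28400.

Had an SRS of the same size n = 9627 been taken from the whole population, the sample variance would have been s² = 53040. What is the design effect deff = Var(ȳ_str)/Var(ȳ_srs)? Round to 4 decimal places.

Var(ȳ_str) = Σ Wₕ²(1−fₕ)sₕ²/nₕ with Wₕ = Nₕ/57584:
  Tier 3: (13359/57584)²·(1−143/13359)·114000/143 = 42.446231
  Tier 2: (18048/57584)²·(1−3504/18048)·22500/3504 = 0.5083089
  Tier 4: (16657/57584)²·(1−3700/16657)·8080/3700 = 0.14213703
  Tier 1: (9520/57584)²·(1−2280/9520)·28400/2280 = 0.25891389
  → Var(ȳ_str) = 43.355591.
Var(ȳ_srs) = (1 − 9627/57584)·53040/9627 = 4.5884153.
deff = 43.355591 / 4.5884153 = 9.4489.

9.4489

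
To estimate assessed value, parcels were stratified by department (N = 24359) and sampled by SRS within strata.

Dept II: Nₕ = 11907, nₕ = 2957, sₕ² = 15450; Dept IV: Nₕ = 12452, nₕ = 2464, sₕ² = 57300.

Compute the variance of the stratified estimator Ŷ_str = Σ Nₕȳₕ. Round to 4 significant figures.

Var(Ŷ_str) = Σₕ Nₕ²(1 − fₕ)sₕ²/nₕ.
Dept II: 11907²·(1 − 2957/11907)·15450/2957 = 5.5680426 × 10^8.
Dept IV: 12452²·(1 − 2464/12452)·57300/2464 = 2.8922216 × 10^9.
Sum = 3.4490259 × 10^9.

3.449 × 10^9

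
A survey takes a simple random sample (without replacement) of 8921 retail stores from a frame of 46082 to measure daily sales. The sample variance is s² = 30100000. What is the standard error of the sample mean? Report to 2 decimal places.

52.16

Under SRS without replacement, Var(ȳ) = (1 − f)·s²/n with f = n/N = 8921/46082 = 0.19358969.
Var(ȳ) = (1 − 0.19358969)·30100000/8921 = 0.80641031·3374.0612 = 2720.8777.
SE(ȳ) = √(2720.8777) = 52.16.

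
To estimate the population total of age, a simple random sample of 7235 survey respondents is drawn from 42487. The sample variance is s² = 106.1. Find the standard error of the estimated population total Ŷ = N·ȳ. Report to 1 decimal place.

4686.6

Var(Ŷ) = N²·Var(ȳ) = N²·(1 − n/N)·s²/n.
f = 7235/42487 = 0.17028738; Var(ȳ) = 0.82971262·106.1/7235 = 0.012167589.
Var(Ŷ) = 42487² · 0.012167589 = 2.1964265 × 10^7.
SE(Ŷ) = √(2.1964265 × 10^7) = 4686.6.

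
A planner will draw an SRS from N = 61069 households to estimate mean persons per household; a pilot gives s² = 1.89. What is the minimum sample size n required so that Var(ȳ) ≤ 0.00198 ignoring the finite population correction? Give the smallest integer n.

955

Without fpc, n₀ = s²/D = 1.89/0.00198 = 954.5455.
Rounding up, n = 955.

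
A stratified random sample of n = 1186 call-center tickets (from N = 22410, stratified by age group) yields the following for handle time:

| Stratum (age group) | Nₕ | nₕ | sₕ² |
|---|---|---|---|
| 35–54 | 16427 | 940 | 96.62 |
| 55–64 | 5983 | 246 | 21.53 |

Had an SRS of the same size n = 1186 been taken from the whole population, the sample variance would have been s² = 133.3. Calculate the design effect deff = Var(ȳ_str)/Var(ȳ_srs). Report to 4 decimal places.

0.5454

Var(ȳ_str) = Σ Wₕ²(1−fₕ)sₕ²/nₕ with Wₕ = Nₕ/22410:
  35–54: (16427/22410)²·(1−940/16427)·96.62/940 = 0.052069214
  55–64: (5983/22410)²·(1−246/5983)·21.53/246 = 0.0059817611
  → Var(ȳ_str) = 0.058050975.
Var(ȳ_srs) = (1 − 1186/22410)·133.3/1186 = 0.10644637.
deff = 0.058050975 / 0.10644637 = 0.5454.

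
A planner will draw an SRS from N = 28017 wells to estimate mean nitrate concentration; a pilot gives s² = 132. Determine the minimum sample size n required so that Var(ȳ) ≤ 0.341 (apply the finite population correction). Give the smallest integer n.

Without fpc, n₀ = s²/D = 132/0.341 = 387.0968.
With fpc, (1 − n/N)·s²/n ≤ D requires n ≥ n₀/(1 + n₀/N) = 387.0968/(1 + 387.0968/28017) = 381.8214.
Rounding up, n = 382.

382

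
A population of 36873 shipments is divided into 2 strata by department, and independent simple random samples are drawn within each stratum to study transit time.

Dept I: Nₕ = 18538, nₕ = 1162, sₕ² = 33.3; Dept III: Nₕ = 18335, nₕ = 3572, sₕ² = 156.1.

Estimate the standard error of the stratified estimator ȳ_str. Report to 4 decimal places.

0.1245

Var(ȳ_str) = Σₕ Wₕ²(1 − fₕ)sₕ²/nₕ with Wₕ = Nₕ/N, N = 36873.
Dept I: Wₕ = 0.50275269; term = 0.50275269²·(1 − 0.06268206)·33.3/1162 = 0.0067894383.
Dept III: Wₕ = 0.49724731; term = 0.49724731²·(1 − 0.19481865)·156.1/3572 = 0.0087002161.
Sum = 0.015489654.
SE = √(0.015489654) = 0.1245.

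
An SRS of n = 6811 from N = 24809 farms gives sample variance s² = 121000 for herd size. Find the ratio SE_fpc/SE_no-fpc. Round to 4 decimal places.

0.8517

f = n/N = 6811/24809 = 0.27453747.
SE_no-fpc = √(s²/n) = 4.2148997; SE_fpc = √((1−f)s²/n) = 3.5900024.
Ratio = √(1−f) = 0.85174088.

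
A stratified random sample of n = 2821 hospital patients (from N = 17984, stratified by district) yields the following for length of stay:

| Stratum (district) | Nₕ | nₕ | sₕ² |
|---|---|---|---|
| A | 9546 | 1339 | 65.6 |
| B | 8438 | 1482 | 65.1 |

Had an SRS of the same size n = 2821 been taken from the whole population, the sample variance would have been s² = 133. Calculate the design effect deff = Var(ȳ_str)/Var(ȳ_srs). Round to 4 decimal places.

Var(ȳ_str) = Σ Wₕ²(1−fₕ)sₕ²/nₕ with Wₕ = Nₕ/17984:
  A: (9546/17984)²·(1−1339/9546)·65.6/1339 = 0.011867426
  B: (8438/17984)²·(1−1482/8438)·65.1/1482 = 0.0079718532
  → Var(ȳ_str) = 0.019839279.
Var(ȳ_srs) = (1 − 2821/17984)·133/2821 = 0.039750939.
deff = 0.019839279 / 0.039750939 = 0.4991.

0.4991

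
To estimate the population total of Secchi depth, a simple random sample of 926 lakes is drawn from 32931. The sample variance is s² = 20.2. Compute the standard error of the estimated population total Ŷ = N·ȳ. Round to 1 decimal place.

4794.9

Var(Ŷ) = N²·Var(ȳ) = N²·(1 − n/N)·s²/n.
f = 926/32931 = 0.02811940; Var(ȳ) = 0.97188060·20.2/926 = 0.021200851.
Var(Ŷ) = 32931² · 0.021200851 = 2.2991279 × 10^7.
SE(Ŷ) = √(2.2991279 × 10^7) = 4794.9.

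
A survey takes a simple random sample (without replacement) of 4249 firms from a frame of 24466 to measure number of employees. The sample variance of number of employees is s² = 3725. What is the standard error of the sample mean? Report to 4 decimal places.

0.8511

Under SRS without replacement, Var(ȳ) = (1 − f)·s²/n with f = n/N = 4249/24466 = 0.17366958.
Var(ȳ) = (1 − 0.17366958)·3725/4249 = 0.82633042·0.87667687 = 0.72442476.
SE(ȳ) = √(0.72442476) = 0.8511.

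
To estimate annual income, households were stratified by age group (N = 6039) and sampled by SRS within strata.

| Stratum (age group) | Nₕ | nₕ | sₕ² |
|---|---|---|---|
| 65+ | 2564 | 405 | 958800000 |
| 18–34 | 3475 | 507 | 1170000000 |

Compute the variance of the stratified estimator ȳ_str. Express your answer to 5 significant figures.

1.0120 × 10^6

Var(ȳ_str) = Σₕ Wₕ²(1 − fₕ)sₕ²/nₕ with Wₕ = Nₕ/N, N = 6039.
65+: Wₕ = 0.42457360; term = 0.42457360²·(1 − 0.15795632)·958800000/405 = 359346.65.
18–34: Wₕ = 0.57542640; term = 0.57542640²·(1 − 0.14589928)·1170000000/507 = 652629.27.
Sum = 1.0119759 × 10^6.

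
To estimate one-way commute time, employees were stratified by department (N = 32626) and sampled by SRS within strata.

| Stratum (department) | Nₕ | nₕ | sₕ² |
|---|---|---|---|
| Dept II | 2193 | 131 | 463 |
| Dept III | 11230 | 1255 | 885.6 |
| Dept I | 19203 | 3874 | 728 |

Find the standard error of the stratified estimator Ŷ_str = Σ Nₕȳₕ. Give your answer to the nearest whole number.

Var(Ŷ_str) = Σₕ Nₕ²(1 − fₕ)sₕ²/nₕ.
Dept II: 2193²·(1 − 131/2193)·463/131 = 1.5982216 × 10^7.
Dept III: 11230²·(1 − 1255/11230)·885.6/1255 = 7.9047209 × 10^7.
Dept I: 19203²·(1 − 3874/19203)·728/3874 = 5.5316497 × 10^7.
Sum = 1.5034592 × 10^8.
SE = √(1.5034592 × 10^8) = 12262.

12262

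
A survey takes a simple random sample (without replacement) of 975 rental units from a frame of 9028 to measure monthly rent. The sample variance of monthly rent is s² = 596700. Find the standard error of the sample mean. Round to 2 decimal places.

23.36

Under SRS without replacement, Var(ȳ) = (1 − f)·s²/n with f = n/N = 975/9028 = 0.10799734.
Var(ȳ) = (1 − 0.10799734)·596700/975 = 0.89200266·612 = 545.90563.
SE(ȳ) = √(545.90563) = 23.36.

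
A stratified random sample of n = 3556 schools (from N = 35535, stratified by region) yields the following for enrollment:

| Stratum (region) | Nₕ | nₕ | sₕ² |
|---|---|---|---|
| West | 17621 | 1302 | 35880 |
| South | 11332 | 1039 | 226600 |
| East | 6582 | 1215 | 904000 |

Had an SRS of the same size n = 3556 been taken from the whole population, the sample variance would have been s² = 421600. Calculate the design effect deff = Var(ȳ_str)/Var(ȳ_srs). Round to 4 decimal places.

Var(ȳ_str) = Σ Wₕ²(1−fₕ)sₕ²/nₕ with Wₕ = Nₕ/35535:
  West: (17621/35535)²·(1−1302/17621)·35880/1302 = 6.275566
  South: (11332/35535)²·(1−1039/11332)·226600/1039 = 20.145602
  East: (6582/35535)²·(1−1215/6582)·904000/1215 = 20.814644
  → Var(ȳ_str) = 47.235812.
Var(ȳ_srs) = (1 − 3556/35535)·421600/3556 = 106.69582.
deff = 47.235812 / 106.69582 = 0.4427.

0.4427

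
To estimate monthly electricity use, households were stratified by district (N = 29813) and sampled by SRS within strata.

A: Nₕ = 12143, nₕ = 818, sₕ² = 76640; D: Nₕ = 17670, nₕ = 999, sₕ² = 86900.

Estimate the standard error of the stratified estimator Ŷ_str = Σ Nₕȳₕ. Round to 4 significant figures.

196200

Var(Ŷ_str) = Σₕ Nₕ²(1 − fₕ)sₕ²/nₕ.
A: 12143²·(1 − 818/12143)·76640/818 = 1.2884465 × 10^10.
D: 17670²·(1 − 999/17670)·86900/999 = 2.5624328 × 10^10.
Sum = 3.8508793 × 10^10.
SE = √(3.8508793 × 10^10) = 196200.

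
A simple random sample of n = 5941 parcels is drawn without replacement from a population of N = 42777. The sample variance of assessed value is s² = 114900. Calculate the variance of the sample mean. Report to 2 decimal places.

16.65

Under SRS without replacement, Var(ȳ) = (1 − f)·s²/n with f = n/N = 5941/42777 = 0.13888304.
Var(ȳ) = (1 − 0.13888304)·114900/5941 = 0.86111696·19.340178 = 16.654156.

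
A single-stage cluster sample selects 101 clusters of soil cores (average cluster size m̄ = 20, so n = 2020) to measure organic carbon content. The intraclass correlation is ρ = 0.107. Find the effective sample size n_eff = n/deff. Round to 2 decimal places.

666.01

deff = 1 + (20 − 1)·0.107 = 1 + 2.033 = 3.033.
n_eff = 2020 / 3.033 = 666.01.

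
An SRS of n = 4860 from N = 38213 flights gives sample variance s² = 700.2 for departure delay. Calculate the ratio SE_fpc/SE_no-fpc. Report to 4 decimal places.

f = n/N = 4860/38213 = 0.12718185.
SE_no-fpc = √(s²/n) = 0.37957091; SE_fpc = √((1−f)s²/n) = 0.35461312.
Ratio = √(1−f) = 0.93424737.

0.9342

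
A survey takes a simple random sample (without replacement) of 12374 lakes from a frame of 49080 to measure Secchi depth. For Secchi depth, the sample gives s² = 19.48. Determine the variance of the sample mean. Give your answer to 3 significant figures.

0.00118

Under SRS without replacement, Var(ȳ) = (1 − f)·s²/n with f = n/N = 12374/49080 = 0.25211899.
Var(ȳ) = (1 − 0.25211899)·19.48/12374 = 0.74788101·0.0015742686 = 0.0011773656.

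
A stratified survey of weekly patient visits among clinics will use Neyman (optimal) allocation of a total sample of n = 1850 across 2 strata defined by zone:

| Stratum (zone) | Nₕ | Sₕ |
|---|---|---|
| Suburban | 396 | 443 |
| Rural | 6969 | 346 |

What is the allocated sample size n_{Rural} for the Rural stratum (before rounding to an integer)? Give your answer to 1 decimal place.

1724.5

Neyman allocation: nₕ = n·NₕSₕ / Σⱼ NⱼSⱼ.
Σ NⱼSⱼ = 396·443 + 6969·346 = 2.586702 × 10^6.
n_{Rural} = 1850·6969·346 / (2.586702 × 10^6) = 1724.5.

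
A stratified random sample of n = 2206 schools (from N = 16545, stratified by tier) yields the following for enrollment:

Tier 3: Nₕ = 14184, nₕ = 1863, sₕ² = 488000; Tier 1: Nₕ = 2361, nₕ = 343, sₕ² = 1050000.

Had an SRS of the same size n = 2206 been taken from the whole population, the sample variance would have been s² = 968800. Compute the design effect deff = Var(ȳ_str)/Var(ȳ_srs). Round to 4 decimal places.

0.5794

Var(ȳ_str) = Σ Wₕ²(1−fₕ)sₕ²/nₕ with Wₕ = Nₕ/16545:
  Tier 3: (14184/16545)²·(1−1863/14184)·488000/1863 = 167.23151
  Tier 1: (2361/16545)²·(1−343/2361)·1050000/343 = 53.281787
  → Var(ȳ_str) = 220.5133.
Var(ȳ_srs) = (1 − 2206/16545)·968800/2206 = 380.61046.
deff = 220.5133 / 380.61046 = 0.5794.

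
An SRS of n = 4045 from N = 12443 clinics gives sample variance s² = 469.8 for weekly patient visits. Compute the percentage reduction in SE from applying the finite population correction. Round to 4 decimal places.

f = n/N = 4045/12443 = 0.32508238.
SE_no-fpc = √(s²/n) = 0.34079816; SE_fpc = √((1−f)s²/n) = 0.27997718.
Ratio = √(1−f) = 0.82153370. Reduction = 100·(1 − 0.82153370) = 17.8466%.

17.8466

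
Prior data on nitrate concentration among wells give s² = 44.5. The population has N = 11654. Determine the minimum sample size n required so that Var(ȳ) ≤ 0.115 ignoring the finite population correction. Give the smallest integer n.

387

Without fpc, n₀ = s²/D = 44.5/0.115 = 386.9565.
Rounding up, n = 387.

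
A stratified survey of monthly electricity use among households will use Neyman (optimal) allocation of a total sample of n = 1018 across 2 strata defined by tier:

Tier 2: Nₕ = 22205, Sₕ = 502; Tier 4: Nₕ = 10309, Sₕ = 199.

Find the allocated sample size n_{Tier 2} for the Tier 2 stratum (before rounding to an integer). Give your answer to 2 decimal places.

859.77

Neyman allocation: nₕ = n·NₕSₕ / Σⱼ NⱼSⱼ.
Σ NⱼSⱼ = 22205·502 + 10309·199 = 1.3198401 × 10^7.
n_{Tier 2} = 1018·22205·502 / (1.3198401 × 10^7) = 859.77.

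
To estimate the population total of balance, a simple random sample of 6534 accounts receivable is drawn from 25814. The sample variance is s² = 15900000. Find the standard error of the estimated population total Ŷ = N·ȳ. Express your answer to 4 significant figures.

Var(Ŷ) = N²·Var(ȳ) = N²·(1 − n/N)·s²/n.
f = 6534/25814 = 0.25311846; Var(ȳ) = 0.74688154·15900000/6534 = 1817.4803.
Var(Ŷ) = 25814² · 1817.4803 = 1.2111009 × 10^12.
SE(Ŷ) = √(1.2111009 × 10^12) = 1.101 × 10^6.

1.101 × 10^6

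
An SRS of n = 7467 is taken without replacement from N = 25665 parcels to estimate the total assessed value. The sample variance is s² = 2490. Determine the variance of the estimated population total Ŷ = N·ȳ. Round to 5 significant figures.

1.5575 × 10^8

Var(Ŷ) = N²·Var(ȳ) = N²·(1 − n/N)·s²/n.
f = 7467/25665 = 0.29094097; Var(ȳ) = 0.70905903·2490/7467 = 0.23644797.
Var(Ŷ) = 25665² · 0.23644797 = 1.5574644 × 10^8.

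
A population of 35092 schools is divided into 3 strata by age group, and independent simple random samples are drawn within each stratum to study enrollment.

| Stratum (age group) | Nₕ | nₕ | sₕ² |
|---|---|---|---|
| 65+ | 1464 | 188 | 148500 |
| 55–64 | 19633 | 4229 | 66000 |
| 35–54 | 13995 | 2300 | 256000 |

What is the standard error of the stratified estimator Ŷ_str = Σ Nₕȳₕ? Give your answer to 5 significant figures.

156250

Var(Ŷ_str) = Σₕ Nₕ²(1 − fₕ)sₕ²/nₕ.
65+: 1464²·(1 − 188/1464)·148500/188 = 1.4755718 × 10^9.
55–64: 19633²·(1 − 4229/19633)·66000/4229 = 4.7198308 × 10^9.
35–54: 13995²·(1 − 2300/13995)·256000/2300 = 1.8217352 × 10^10.
Sum = 2.4412755 × 10^10.
SE = √(2.4412755 × 10^10) = 156250.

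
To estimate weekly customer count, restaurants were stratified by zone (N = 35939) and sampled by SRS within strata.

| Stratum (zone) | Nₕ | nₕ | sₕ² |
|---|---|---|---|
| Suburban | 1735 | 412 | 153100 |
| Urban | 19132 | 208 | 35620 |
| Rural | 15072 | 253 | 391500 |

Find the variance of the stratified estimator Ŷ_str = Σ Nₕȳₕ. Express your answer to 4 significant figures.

4.085 × 10^11

Var(Ŷ_str) = Σₕ Nₕ²(1 − fₕ)sₕ²/nₕ.
Suburban: 1735²·(1 − 412/1735)·153100/412 = 8.5297696 × 10^8.
Urban: 19132²·(1 − 208/19132)·35620/208 = 6.2001742 × 10^10.
Rural: 15072²·(1 − 253/15072)·391500/253 = 3.4562172 × 10^11.
Sum = 4.0847644 × 10^11.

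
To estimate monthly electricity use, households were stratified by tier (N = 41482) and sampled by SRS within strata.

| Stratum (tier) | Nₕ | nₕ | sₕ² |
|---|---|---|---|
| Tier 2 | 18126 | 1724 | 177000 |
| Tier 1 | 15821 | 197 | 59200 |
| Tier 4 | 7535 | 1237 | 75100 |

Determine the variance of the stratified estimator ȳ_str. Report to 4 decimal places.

Var(ȳ_str) = Σₕ Wₕ²(1 − fₕ)sₕ²/nₕ with Wₕ = Nₕ/N, N = 41482.
Tier 2: Wₕ = 0.43696061; term = 0.43696061²·(1 − 0.09511199)·177000/1724 = 17.73844.
Tier 1: Wₕ = 0.38139434; term = 0.38139434²·(1 − 0.01245180)·59200/197 = 43.168034.
Tier 4: Wₕ = 0.18164505; term = 0.18164505²·(1 − 0.16416722)·75100/1237 = 1.6743135.
Sum = 62.580788.

62.5808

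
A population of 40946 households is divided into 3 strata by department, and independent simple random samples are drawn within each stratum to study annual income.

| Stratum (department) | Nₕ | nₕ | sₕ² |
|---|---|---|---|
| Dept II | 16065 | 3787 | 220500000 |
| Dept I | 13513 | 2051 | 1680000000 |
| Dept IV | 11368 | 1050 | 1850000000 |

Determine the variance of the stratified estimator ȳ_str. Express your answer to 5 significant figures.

205790

Var(ȳ_str) = Σₕ Wₕ²(1 − fₕ)sₕ²/nₕ with Wₕ = Nₕ/N, N = 40946.
Dept II: Wₕ = 0.39234602; term = 0.39234602²·(1 − 0.23572985)·220500000/3787 = 6850.1279.
Dept I: Wₕ = 0.33002003; term = 0.33002003²·(1 − 0.15177977)·1680000000/2051 = 75671.586.
Dept IV: Wₕ = 0.27763396; term = 0.27763396²·(1 − 0.09236453)·1850000000/1050 = 123264.79.
Sum = 205786.5.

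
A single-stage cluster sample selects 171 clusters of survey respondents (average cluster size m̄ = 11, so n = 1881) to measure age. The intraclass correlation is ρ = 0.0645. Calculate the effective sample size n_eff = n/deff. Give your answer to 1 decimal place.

1143.5

deff = 1 + (11 − 1)·0.0645 = 1 + 0.645 = 1.645.
n_eff = 1881 / 1.645 = 1143.5.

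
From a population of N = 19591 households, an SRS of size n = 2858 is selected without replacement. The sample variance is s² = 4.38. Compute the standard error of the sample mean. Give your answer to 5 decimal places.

Under SRS without replacement, Var(ȳ) = (1 − f)·s²/n with f = n/N = 2858/19591 = 0.14588331.
Var(ȳ) = (1 − 0.14588331)·4.38/2858 = 0.85411669·0.0015325402 = 0.0013089682.
SE(ȳ) = √(0.0013089682) = 0.03618.

0.03618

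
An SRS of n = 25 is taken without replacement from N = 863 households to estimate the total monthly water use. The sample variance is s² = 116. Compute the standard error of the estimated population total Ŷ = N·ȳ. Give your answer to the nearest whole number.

Var(Ŷ) = N²·Var(ȳ) = N²·(1 − n/N)·s²/n.
f = 25/863 = 0.02896871; Var(ȳ) = 0.97103129·116/25 = 4.5055852.
Var(Ŷ) = 863² · 4.5055852 = 3.3556202 × 10^6.
SE(Ŷ) = √(3.3556202 × 10^6) = 1832.

1832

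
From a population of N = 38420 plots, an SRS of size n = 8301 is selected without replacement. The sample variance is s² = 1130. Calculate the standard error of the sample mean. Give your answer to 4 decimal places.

Under SRS without replacement, Var(ȳ) = (1 − f)·s²/n with f = n/N = 8301/38420 = 0.21605934.
Var(ȳ) = (1 − 0.21605934)·1130/8301 = 0.78394066·0.13612818 = 0.10671641.
SE(ȳ) = √(0.10671641) = 0.3267.

0.3267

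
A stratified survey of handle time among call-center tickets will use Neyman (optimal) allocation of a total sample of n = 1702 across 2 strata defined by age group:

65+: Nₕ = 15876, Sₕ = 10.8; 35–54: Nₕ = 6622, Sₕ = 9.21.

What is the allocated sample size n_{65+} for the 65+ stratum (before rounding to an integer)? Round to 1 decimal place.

Neyman allocation: nₕ = n·NₕSₕ / Σⱼ NⱼSⱼ.
Σ NⱼSⱼ = 15876·10.8 + 6622·9.21 = 232449.42.
n_{65+} = 1702·15876·10.8 / 232449.42 = 1255.4.

1255.4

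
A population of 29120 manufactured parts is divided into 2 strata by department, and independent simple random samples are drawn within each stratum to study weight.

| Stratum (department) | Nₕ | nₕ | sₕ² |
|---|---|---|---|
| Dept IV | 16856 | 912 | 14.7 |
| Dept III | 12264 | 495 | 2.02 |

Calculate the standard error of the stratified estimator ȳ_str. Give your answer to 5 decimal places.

Var(ȳ_str) = Σₕ Wₕ²(1 − fₕ)sₕ²/nₕ with Wₕ = Nₕ/N, N = 29120.
Dept IV: Wₕ = 0.57884615; term = 0.57884615²·(1 − 0.05410536)·14.7/912 = 0.0051084784.
Dept III: Wₕ = 0.42115385; term = 0.42115385²·(1 − 0.04036204)·2.02/495 = 6.9460057 × 10^-4.
Sum = 0.005803079.
SE = √(0.005803079) = 0.07618.

0.07618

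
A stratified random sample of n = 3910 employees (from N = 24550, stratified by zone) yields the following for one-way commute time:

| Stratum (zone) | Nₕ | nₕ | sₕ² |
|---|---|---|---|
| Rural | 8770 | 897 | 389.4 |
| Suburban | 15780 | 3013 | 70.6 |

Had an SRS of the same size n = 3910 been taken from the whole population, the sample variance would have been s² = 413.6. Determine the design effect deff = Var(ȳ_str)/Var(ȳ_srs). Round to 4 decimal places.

0.6473

Var(ȳ_str) = Σ Wₕ²(1−fₕ)sₕ²/nₕ with Wₕ = Nₕ/24550:
  Rural: (8770/24550)²·(1−897/8770)·389.4/897 = 0.049732507
  Suburban: (15780/24550)²·(1−3013/15780)·70.6/3013 = 0.0078324645
  → Var(ȳ_str) = 0.057564972.
Var(ȳ_srs) = (1 − 3910/24550)·413.6/3910 = 0.088932801.
deff = 0.057564972 / 0.088932801 = 0.6473.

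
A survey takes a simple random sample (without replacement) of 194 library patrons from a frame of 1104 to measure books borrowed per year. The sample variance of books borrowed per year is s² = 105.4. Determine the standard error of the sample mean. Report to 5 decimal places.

Under SRS without replacement, Var(ȳ) = (1 − f)·s²/n with f = n/N = 194/1104 = 0.17572464.
Var(ȳ) = (1 − 0.17572464)·105.4/194 = 0.82427536·0.54329897 = 0.44782795.
SE(ȳ) = √(0.44782795) = 0.66920.

0.66920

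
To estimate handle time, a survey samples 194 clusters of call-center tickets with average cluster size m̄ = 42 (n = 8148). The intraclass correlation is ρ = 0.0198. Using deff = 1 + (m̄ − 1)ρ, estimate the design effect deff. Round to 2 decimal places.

deff = 1 + (42 − 1)·0.0198 = 1 + 0.8118 = 1.8118.

1.81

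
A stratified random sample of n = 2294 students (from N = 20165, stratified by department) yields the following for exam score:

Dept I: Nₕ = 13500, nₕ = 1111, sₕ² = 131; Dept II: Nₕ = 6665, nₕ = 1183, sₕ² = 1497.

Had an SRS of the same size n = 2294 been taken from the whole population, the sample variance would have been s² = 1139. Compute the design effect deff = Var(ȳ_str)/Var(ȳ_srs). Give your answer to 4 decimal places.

Var(ȳ_str) = Σ Wₕ²(1−fₕ)sₕ²/nₕ with Wₕ = Nₕ/20165:
  Dept I: (13500/20165)²·(1−1111/13500)·131/1111 = 0.048498779
  Dept II: (6665/20165)²·(1−1183/6665)·1497/1183 = 0.11370506
  → Var(ȳ_str) = 0.16220384.
Var(ȳ_srs) = (1 − 2294/20165)·1139/2294 = 0.44002863.
deff = 0.16220384 / 0.44002863 = 0.3686.

0.3686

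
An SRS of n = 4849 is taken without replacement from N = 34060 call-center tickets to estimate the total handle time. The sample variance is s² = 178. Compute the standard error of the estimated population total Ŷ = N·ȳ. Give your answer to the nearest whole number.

6043

Var(Ŷ) = N²·Var(ȳ) = N²·(1 − n/N)·s²/n.
f = 4849/34060 = 0.14236641; Var(ȳ) = 0.85763359·178/4849 = 0.031482528.
Var(Ŷ) = 34060² · 0.031482528 = 3.6522364 × 10^7.
SE(Ŷ) = √(3.6522364 × 10^7) = 6043.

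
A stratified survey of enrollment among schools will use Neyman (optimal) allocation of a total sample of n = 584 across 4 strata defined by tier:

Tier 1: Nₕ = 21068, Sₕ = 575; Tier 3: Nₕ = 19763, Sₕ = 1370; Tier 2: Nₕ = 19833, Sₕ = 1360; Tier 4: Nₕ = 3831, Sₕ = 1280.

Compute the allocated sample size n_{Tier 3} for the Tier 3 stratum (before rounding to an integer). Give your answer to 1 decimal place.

Neyman allocation: nₕ = n·NₕSₕ / Σⱼ NⱼSⱼ.
Σ NⱼSⱼ = 21068·575 + 19763·1370 + 19833·1360 + 3831·1280 = 7.106597 × 10^7.
n_{Tier 3} = 584·19763·1370 / (7.106597 × 10^7) = 222.5.

222.5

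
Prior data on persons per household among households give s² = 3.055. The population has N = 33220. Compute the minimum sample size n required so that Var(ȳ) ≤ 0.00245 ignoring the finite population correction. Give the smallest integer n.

Without fpc, n₀ = s²/D = 3.055/0.00245 = 1246.9388.
Rounding up, n = 1247.

1247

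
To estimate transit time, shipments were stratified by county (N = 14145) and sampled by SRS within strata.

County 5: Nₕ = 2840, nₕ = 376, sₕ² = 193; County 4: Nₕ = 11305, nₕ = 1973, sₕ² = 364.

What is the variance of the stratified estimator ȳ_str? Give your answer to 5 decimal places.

0.11523

Var(ȳ_str) = Σₕ Wₕ²(1 − fₕ)sₕ²/nₕ with Wₕ = Nₕ/N, N = 14145.
County 5: Wₕ = 0.20077766; term = 0.20077766²·(1 − 0.13239437)·193/376 = 0.017952404.
County 4: Wₕ = 0.79922234; term = 0.79922234²·(1 − 0.17452455)·364/1973 = 0.097277789.
Sum = 0.11523019.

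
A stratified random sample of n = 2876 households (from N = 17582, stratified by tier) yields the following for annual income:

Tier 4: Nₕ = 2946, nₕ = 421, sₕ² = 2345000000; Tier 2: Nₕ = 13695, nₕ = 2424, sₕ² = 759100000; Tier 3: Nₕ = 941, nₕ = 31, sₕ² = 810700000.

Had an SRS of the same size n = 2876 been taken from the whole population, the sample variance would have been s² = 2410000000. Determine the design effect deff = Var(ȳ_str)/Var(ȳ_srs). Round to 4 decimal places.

0.5177

Var(ȳ_str) = Σ Wₕ²(1−fₕ)sₕ²/nₕ with Wₕ = Nₕ/17582:
  Tier 4: (2946/17582)²·(1−421/2946)·2345000000/421 = 134035.03
  Tier 2: (13695/17582)²·(1−2424/13695)·759100000/2424 = 156370.31
  Tier 3: (941/17582)²·(1−31/941)·810700000/31 = 72442.419
  → Var(ȳ_str) = 362847.76.
Var(ȳ_srs) = (1 − 2876/17582)·2410000000/2876 = 700897.4.
deff = 362847.76 / 700897.4 = 0.5177.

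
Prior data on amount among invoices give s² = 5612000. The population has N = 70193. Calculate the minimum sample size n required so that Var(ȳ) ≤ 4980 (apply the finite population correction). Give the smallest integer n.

Without fpc, n₀ = s²/D = 5612000/4980 = 1126.9076.
With fpc, (1 − n/N)·s²/n ≤ D requires n ≥ n₀/(1 + n₀/N) = 1126.9076/(1 + 1126.9076/70193) = 1109.1016.
Rounding up, n = 1110.

1110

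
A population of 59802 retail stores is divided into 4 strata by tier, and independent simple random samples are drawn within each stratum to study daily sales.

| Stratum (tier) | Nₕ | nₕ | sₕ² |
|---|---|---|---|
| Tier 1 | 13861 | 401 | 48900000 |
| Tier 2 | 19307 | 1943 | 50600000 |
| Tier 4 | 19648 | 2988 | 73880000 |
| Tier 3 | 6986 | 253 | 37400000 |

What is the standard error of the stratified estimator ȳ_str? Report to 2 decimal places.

114.06

Var(ȳ_str) = Σₕ Wₕ²(1 − fₕ)sₕ²/nₕ with Wₕ = Nₕ/N, N = 59802.
Tier 1: Wₕ = 0.23178155; term = 0.23178155²·(1 − 0.02893009)·48900000/401 = 6361.6928.
Tier 2: Wₕ = 0.32284873; term = 0.32284873²·(1 − 0.10063707)·50600000/1943 = 2441.2422.
Tier 4: Wₕ = 0.32855088; term = 0.32855088²·(1 − 0.15207655)·73880000/2988 = 2263.1233.
Tier 3: Wₕ = 0.11681884; term = 0.11681884²·(1 − 0.03621529)·37400000/253 = 1944.2713.
Sum = 13010.33.
SE = √(13010.33) = 114.06.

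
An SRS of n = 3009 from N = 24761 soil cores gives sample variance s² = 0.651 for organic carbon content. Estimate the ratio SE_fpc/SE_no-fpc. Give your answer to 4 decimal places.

0.9373

f = n/N = 3009/24761 = 0.12152175.
SE_no-fpc = √(s²/n) = 0.014708873; SE_fpc = √((1−f)s²/n) = 0.013786211.
Ratio = √(1−f) = 0.93727171.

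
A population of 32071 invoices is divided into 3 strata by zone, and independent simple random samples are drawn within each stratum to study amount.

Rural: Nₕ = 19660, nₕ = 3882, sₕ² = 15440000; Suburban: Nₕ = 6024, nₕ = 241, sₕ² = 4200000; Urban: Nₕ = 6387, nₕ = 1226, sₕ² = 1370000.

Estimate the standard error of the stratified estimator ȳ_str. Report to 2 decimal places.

42.73

Var(ȳ_str) = Σₕ Wₕ²(1 − fₕ)sₕ²/nₕ with Wₕ = Nₕ/N, N = 32071.
Rural: Wₕ = 0.61301487; term = 0.61301487²·(1 − 0.19745677)·15440000/3882 = 1199.5055.
Suburban: Wₕ = 0.18783324; term = 0.18783324²·(1 − 0.04000664)·4200000/241 = 590.26278.
Urban: Wₕ = 0.19915188; term = 0.19915188²·(1 − 0.19195240)·1370000/1226 = 35.812601.
Sum = 1825.5809.
SE = √(1825.5809) = 42.73.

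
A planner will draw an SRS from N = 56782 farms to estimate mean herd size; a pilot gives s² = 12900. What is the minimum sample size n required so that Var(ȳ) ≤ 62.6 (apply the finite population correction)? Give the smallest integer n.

206

Without fpc, n₀ = s²/D = 12900/62.6 = 206.0703.
With fpc, (1 − n/N)·s²/n ≤ D requires n ≥ n₀/(1 + n₀/N) = 206.0703/(1 + 206.0703/56782) = 205.3251.
Rounding up, n = 206.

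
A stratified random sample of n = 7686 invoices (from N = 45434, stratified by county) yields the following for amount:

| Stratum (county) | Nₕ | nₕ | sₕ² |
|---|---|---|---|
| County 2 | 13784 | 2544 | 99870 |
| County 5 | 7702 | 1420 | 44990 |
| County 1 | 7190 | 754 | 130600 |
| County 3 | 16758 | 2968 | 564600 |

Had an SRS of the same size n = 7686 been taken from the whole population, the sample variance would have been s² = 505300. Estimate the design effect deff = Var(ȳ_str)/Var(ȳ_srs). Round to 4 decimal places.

0.5285

Var(ȳ_str) = Σ Wₕ²(1−fₕ)sₕ²/nₕ with Wₕ = Nₕ/45434:
  County 2: (13784/45434)²·(1−2544/13784)·99870/2544 = 2.9464398
  County 5: (7702/45434)²·(1−1420/7702)·44990/1420 = 0.74262087
  County 1: (7190/45434)²·(1−754/7190)·130600/754 = 3.8828875
  County 3: (16758/45434)²·(1−2968/16758)·564600/2968 = 21.296169
  → Var(ȳ_str) = 28.868117.
Var(ȳ_srs) = (1 − 7686/45434)·505300/7686 = 54.621282.
deff = 28.868117 / 54.621282 = 0.5285.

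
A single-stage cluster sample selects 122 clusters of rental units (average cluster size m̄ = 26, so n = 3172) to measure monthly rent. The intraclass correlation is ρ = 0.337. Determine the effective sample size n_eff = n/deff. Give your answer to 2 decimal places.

336.55

deff = 1 + (26 − 1)·0.337 = 1 + 8.425 = 9.425.
n_eff = 3172 / 9.425 = 336.55.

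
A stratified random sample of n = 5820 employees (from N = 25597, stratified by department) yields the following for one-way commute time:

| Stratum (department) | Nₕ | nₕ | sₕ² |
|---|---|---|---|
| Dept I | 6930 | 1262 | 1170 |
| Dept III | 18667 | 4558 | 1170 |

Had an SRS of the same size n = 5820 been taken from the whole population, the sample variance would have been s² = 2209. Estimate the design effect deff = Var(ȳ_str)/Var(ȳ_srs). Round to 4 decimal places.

0.5414

Var(ȳ_str) = Σ Wₕ²(1−fₕ)sₕ²/nₕ with Wₕ = Nₕ/25597:
  Dept I: (6930/25597)²·(1−1262/6930)·1170/1262 = 0.055579092
  Dept III: (18667/25597)²·(1−4558/18667)·1170/4558 = 0.10318205
  → Var(ȳ_str) = 0.15876114.
Var(ȳ_srs) = (1 − 5820/25597)·2209/5820 = 0.29325409.
deff = 0.15876114 / 0.29325409 = 0.5414.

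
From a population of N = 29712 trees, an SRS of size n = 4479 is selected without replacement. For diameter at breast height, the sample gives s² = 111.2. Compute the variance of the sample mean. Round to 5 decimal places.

Under SRS without replacement, Var(ȳ) = (1 − f)·s²/n with f = n/N = 4479/29712 = 0.15074717.
Var(ȳ) = (1 − 0.15074717)·111.2/4479 = 0.84925283·0.02482697 = 0.021084375.

0.02108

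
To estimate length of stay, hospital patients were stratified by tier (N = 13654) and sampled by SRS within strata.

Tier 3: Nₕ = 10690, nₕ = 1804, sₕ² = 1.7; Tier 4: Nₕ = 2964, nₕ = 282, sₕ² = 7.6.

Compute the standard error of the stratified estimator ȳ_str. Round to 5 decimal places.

0.04036

Var(ȳ_str) = Σₕ Wₕ²(1 − fₕ)sₕ²/nₕ with Wₕ = Nₕ/N, N = 13654.
Tier 3: Wₕ = 0.78292076; term = 0.78292076²·(1 − 0.16875585)·1.7/1804 = 4.8014964 × 10^-4.
Tier 4: Wₕ = 0.21707924; term = 0.21707924²·(1 − 0.09514170)·7.6/282 = 0.0011491631.
Sum = 0.0016293127.
SE = √(0.0016293127) = 0.04036.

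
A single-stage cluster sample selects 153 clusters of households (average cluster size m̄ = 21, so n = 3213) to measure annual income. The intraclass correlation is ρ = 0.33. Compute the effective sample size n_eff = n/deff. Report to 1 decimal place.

deff = 1 + (21 − 1)·0.33 = 1 + 6.6 = 7.6.
n_eff = 3213 / 7.6 = 422.8.

422.8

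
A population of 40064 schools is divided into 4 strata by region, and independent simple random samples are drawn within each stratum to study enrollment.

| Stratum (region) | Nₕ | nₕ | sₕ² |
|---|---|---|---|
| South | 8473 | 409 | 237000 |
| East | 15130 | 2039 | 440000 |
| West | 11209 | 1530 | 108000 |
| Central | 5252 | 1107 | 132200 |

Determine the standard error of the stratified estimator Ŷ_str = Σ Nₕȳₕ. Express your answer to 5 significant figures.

Var(Ŷ_str) = Σₕ Nₕ²(1 − fₕ)sₕ²/nₕ.
South: 8473²·(1 − 409/8473)·237000/409 = 3.9592485 × 10^10.
East: 15130²·(1 − 2039/15130)·440000/2039 = 4.2741248 × 10^10.
West: 11209²·(1 − 1530/11209)·108000/1530 = 7.6582525 × 10^9.
Central: 5252²·(1 − 1107/5252)·132200/1107 = 2.599759 × 10^9.
Sum = 9.2591745 × 10^10.
SE = √(9.2591745 × 10^10) = 304290.

304290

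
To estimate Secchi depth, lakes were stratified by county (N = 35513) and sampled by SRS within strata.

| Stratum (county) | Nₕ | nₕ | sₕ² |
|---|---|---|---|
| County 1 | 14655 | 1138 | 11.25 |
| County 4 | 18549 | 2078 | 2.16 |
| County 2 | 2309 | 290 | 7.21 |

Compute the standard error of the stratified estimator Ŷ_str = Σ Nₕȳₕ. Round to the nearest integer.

1547

Var(Ŷ_str) = Σₕ Nₕ²(1 − fₕ)sₕ²/nₕ.
County 1: 14655²·(1 − 1138/14655)·11.25/1138 = 1.9582873 × 10^6.
County 4: 18549²·(1 − 2078/18549)·2.16/2078 = 317576.73.
County 2: 2309²·(1 − 290/2309)·7.21/290 = 115903.76.
Sum = 2.3917678 × 10^6.
SE = √(2.3917678 × 10^6) = 1547.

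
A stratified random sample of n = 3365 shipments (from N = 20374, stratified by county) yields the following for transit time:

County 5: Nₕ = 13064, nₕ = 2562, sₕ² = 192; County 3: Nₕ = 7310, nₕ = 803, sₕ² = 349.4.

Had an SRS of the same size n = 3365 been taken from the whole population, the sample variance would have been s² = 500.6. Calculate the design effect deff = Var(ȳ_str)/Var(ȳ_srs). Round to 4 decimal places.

0.6009

Var(ȳ_str) = Σ Wₕ²(1−fₕ)sₕ²/nₕ with Wₕ = Nₕ/20374:
  County 5: (13064/20374)²·(1−2562/13064)·192/2562 = 0.024769525
  County 3: (7310/20374)²·(1−803/7310)·349.4/803 = 0.049860076
  → Var(ȳ_str) = 0.074629601.
Var(ȳ_srs) = (1 − 3365/20374)·500.6/3365 = 0.12419619.
deff = 0.074629601 / 0.12419619 = 0.6009.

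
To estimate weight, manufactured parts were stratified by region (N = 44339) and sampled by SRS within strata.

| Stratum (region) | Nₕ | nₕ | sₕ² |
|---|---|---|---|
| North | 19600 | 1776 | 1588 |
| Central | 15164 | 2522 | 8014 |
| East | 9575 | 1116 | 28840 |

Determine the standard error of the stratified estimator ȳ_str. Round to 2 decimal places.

1.24

Var(ȳ_str) = Σₕ Wₕ²(1 − fₕ)sₕ²/nₕ with Wₕ = Nₕ/N, N = 44339.
North: Wₕ = 0.44204876; term = 0.44204876²·(1 − 0.09061224)·1588/1776 = 0.15889016.
Central: Wₕ = 0.34200140; term = 0.34200140²·(1 − 0.16631496)·8014/2522 = 0.30985751.
East: Wₕ = 0.21594984; term = 0.21594984²·(1 − 0.11655352)·28840/1116 = 1.0646751.
Sum = 1.5334228.
SE = √(1.5334228) = 1.24.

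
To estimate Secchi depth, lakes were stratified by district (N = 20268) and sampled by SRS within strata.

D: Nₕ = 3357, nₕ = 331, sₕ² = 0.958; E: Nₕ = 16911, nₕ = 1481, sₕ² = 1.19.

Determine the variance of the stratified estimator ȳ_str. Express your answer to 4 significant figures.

5.820 × 10^-4

Var(ȳ_str) = Σₕ Wₕ²(1 − fₕ)sₕ²/nₕ with Wₕ = Nₕ/N, N = 20268.
D: Wₕ = 0.16563055; term = 0.16563055²·(1 − 0.09859994)·0.958/331 = 7.1570819 × 10^-5.
E: Wₕ = 0.83436945; term = 0.83436945²·(1 − 0.08757613)·1.19/1481 = 5.1039373 × 10^-4.
Sum = 5.8196455 × 10^-4.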